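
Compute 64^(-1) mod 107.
Since 107 is prime, by Fermat 64^(-1) ≡ 64^{105} ≡ 102 mod 107. Verify: 64 × 102 = 6528 ≡ 1 mod 107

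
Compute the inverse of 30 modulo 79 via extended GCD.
Extended GCD: 30(29) + 79(-11) = 1. So 30^(-1) ≡ 29 mod 79. Verify: 30 × 29 = 870 ≡ 1 mod 79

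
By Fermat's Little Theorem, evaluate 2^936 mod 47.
By Fermat: 2^{46} ≡ 1 mod 47. 936 ≡ 16 mod 46. So 2^{936} ≡ 2^{16} ≡ 18 mod 47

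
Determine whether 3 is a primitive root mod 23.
3^{11} ≡ 1 (mod 23) and 11 < 22, so ord_23(3) = 11 ≠ 22 and 3 is not a primitive root.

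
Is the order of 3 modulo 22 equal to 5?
Powers of 3 mod 22: 3^1≡3, 3^2≡9, 3^3≡5, 3^4≡15, 3^5≡1. First k with 3^k≡1 is k=5. Yes, ord_22(3) = 5.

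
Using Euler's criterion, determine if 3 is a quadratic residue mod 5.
By Euler's criterion: 3^{2} ≡ 4 (mod 5). Since this equals -1 (≡ 4), 3 is not a QR.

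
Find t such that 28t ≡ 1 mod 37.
Since 37 is prime, by Fermat 28^(-1) ≡ 28^{35} ≡ 4 mod 37. Verify: 28 × 4 = 112 ≡ 1 mod 37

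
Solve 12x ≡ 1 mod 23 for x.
Since 23 is prime, by Fermat 12^(-1) ≡ 12^{21} ≡ 2 mod 23. Verify: 12 × 2 = 24 ≡ 1 mod 23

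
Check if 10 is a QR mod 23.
By Euler's criterion: 10^{11} ≡ 22 mod 23. Since this equals -1 (≡ 22), 10 is not a QR.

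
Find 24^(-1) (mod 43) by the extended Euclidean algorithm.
Extended GCD: 24(9) + 43(-5) = 1. So 24^(-1) ≡ 9 (mod 43). Verify: 24 × 9 = 216 ≡ 1 (mod 43)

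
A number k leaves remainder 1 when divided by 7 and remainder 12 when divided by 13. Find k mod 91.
M = 7 × 13 = 91. M₁ = 13, y₁ ≡ 6 mod 7. M₂ = 7, y₂ ≡ 2 mod 13. k = 1×13×6 + 12×7×2 ≡ 64 mod 91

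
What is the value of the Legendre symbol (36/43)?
(36/43) = 36^{21} mod 43 = 1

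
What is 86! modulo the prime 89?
(88)! = (86)! × (87) × (88) ≡ -1 mod 89. So (86)! ≡ -1 × [(88)(87)]^(-1) ≡ 44 mod 89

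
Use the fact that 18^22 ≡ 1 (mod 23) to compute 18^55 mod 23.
By Fermat: 18^{22} ≡ 1 (mod 23). 55 = 2×22 + 11. So 18^{55} ≡ 18^{11} ≡ 1 (mod 23)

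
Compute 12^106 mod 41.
Using Fermat: 12^{40} ≡ 1 mod 41. 106 ≡ 26 mod 40. So 12^{106} ≡ 12^{26} ≡ 5 mod 41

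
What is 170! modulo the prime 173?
(172)! = (170)! × (171) × (172) ≡ -1 (mod 173). So (170)! ≡ -1 × [(172)(171)]^(-1) ≡ 86 (mod 173)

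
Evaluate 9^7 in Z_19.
By repeated squaring (mod 19): 9^{1}≡9, 9^{2}≡5, 9^{4}≡6. Then 9^{7} = 9^{4+2+1} ≡ 6 × 5 × 9 ≡ 4 (mod 19)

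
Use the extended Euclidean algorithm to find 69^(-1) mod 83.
Extended GCD: 69(-6) + 83(5) = 1. So 69^(-1) ≡ -6 ≡ 77 mod 83. Verify: 69 × 77 = 5313 ≡ 1 mod 83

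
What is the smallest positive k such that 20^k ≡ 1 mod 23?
Powers of 20 mod 23: 20^1≡20, 20^2≡9, 20^3≡19, 20^4≡12, 20^5≡10, 20^6≡16, 20^7≡21, 20^8≡6, 20^9≡5, 20^10≡8, 20^11≡22, 20^12≡3, 20^13≡14, 20^14≡4, 20^15≡11, 20^16≡13, 20^17≡7, 20^18≡2, 20^19≡17, 20^20≡18, 20^21≡15, 20^22≡1. Order = 22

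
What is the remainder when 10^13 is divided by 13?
Using Fermat: 10^{12} ≡ 1 (mod 13). 13 ≡ 1 (mod 12). So 10^{13} ≡ 10^{1} ≡ 10 (mod 13)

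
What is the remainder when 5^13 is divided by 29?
By repeated squaring (mod 29): 5^{1}≡5, 5^{2}≡25, 5^{4}≡16, 5^{8}≡24. Then 5^{13} = 5^{8+4+1} ≡ 24 × 16 × 5 ≡ 6 (mod 29)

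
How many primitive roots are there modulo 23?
A prime p has φ(p-1) primitive roots; here φ(22) = 10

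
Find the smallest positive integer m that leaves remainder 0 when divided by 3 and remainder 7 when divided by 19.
M = 3 × 19 = 57. M₁ = 19, y₁ ≡ 1 (mod 3). M₂ = 3, y₂ ≡ 13 (mod 19). m = 0×19×1 + 7×3×13 ≡ 45 (mod 57)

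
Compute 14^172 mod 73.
Using Fermat: 14^{72} ≡ 1 (mod 73). 172 ≡ 28 (mod 72). So 14^{172} ≡ 14^{28} ≡ 57 (mod 73)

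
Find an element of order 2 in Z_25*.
24 has order 2 mod 25 since 24^{2} ≡ 1 (mod 25) and no smaller power works.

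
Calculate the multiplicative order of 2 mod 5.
Powers of 2 mod 5: 2^1≡2, 2^2≡4, 2^3≡3, 2^4≡1. ord_5(2) = 4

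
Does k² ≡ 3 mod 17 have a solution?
By Euler's criterion: 3^{8} ≡ 16 mod 17. Since this equals -1 (≡ 16), 3 is not a QR.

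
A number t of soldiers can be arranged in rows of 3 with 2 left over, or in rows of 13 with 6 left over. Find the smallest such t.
M = 3 × 13 = 39. M₁ = 13, y₁ ≡ 1 (mod 3). M₂ = 3, y₂ ≡ 9 (mod 13). t = 2×13×1 + 6×3×9 ≡ 32 (mod 39)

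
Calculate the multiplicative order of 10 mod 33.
Powers of 10 mod 33: 10^1≡10, 10^2≡1. ord_33(10) = 2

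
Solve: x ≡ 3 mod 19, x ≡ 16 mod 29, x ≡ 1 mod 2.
M = 19 × 29 × 2 = 1102. M₁ = 58, y₁ ≡ 1 mod 19. M₂ = 38, y₂ ≡ 13 mod 29. M₃ = 551, y₃ ≡ 1 mod 2. x = 3×58×1 + 16×38×13 + 1×551×1 ≡ 915 mod 1102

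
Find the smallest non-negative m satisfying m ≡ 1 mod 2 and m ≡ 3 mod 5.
M = 2 × 5 = 10. M₁ = 5, y₁ ≡ 1 mod 2. M₂ = 2, y₂ ≡ 3 mod 5. m = 1×5×1 + 3×2×3 ≡ 3 mod 10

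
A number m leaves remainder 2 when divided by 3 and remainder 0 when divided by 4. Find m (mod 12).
M = 3 × 4 = 12. M₁ = 4, y₁ ≡ 1 (mod 3). M₂ = 3, y₂ ≡ 3 (mod 4). m = 2×4×1 + 0×3×3 ≡ 8 (mod 12)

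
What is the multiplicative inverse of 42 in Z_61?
Since 61 is prime, by Fermat 42^(-1) ≡ 42^{59} ≡ 16 (mod 61). Verify: 42 × 16 = 672 ≡ 1 (mod 61)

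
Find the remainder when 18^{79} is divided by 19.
By Fermat: 18^{18} ≡ 1 mod 19. 79 = 4×18 + 7. So 18^{79} ≡ 18^{7} ≡ 18 mod 19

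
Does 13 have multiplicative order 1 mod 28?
Powers of 13 mod 28: 13^1≡13, 13^2≡1. 13^1≡13≢1, so ord ≠ 1. No, the actual order is 2.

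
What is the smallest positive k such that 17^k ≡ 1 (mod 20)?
Powers of 17 mod 20: 17^1≡17, 17^2≡9, 17^3≡13, 17^4≡1. ord_20(17) = 4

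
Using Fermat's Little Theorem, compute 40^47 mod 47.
By Fermat: 40^{46} ≡ 1 (mod 47). So 40^{47} = 40^{46} · 40^{1} ≡ 40^{1} ≡ 40 (mod 47)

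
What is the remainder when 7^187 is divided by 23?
Using Fermat: 7^{22} ≡ 1 mod 23. 187 ≡ 11 mod 22. So 7^{187} ≡ 7^{11} ≡ 22 mod 23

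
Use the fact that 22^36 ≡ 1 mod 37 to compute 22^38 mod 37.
By Fermat: 22^{36} ≡ 1 mod 37. So 22^{38} = 22^{36} · 22^{2} ≡ 22^{2} ≡ 3 mod 37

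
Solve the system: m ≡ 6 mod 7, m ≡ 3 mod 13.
M = 7 × 13 = 91. M₁ = 13, y₁ ≡ 6 mod 7. M₂ = 7, y₂ ≡ 2 mod 13. m = 6×13×6 + 3×7×2 ≡ 55 mod 91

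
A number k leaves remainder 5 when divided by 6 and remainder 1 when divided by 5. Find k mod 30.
M = 6 × 5 = 30. M₁ = 5, y₁ ≡ 5 mod 6. M₂ = 6, y₂ ≡ 1 mod 5. k = 5×5×5 + 1×6×1 ≡ 11 mod 30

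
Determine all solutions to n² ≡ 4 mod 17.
The square roots of 4 mod 17 are 2 and 15. Verify: 2² = 4 ≡ 4 mod 17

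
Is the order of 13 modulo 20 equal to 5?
Powers of 13 mod 20: 13^1≡13, 13^2≡9, 13^3≡17, 13^4≡1. Already 13^4≡1, so the order is 4 < 5. No, the actual order is 4.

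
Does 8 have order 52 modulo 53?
ord_53(8) divides 52. For each prime q|52: 8^{26}≡52, 8^{4}≡15, none ≡ 1. So 8 has order 52 and is a primitive root mod 53.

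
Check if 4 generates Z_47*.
4^{23} ≡ 1 (mod 47) and 23 < 46, so ord_47(4) = 23 ≠ 46 and 4 is not a primitive root.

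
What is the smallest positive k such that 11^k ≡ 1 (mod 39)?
Powers of 11 mod 39: 11^1≡11, 11^2≡4, 11^3≡5, 11^4≡16, 11^5≡20, 11^6≡25, 11^7≡2, 11^8≡22, 11^9≡8, 11^10≡10, 11^11≡32, 11^12≡1. Order = 12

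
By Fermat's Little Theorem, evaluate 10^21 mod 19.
By Fermat: 10^{18} ≡ 1 mod 19. So 10^{21} = 10^{18} · 10^{3} ≡ 10^{3} ≡ 12 mod 19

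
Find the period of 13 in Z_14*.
Powers of 13 mod 14: 13^1≡13, 13^2≡1. ord_14(13) = 2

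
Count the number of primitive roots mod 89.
Number of primitive roots mod 89 = φ(p-1) = φ(88) = 40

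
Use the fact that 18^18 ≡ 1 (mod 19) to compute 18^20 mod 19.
By Fermat: 18^{18} ≡ 1 (mod 19). So 18^{20} = 18^{18} · 18^{2} ≡ 18^{2} ≡ 1 (mod 19)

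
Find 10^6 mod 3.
Using Fermat: 10^{2} ≡ 1 mod 3. 6 ≡ 0 mod 2. So 10^{6} ≡ 10^{0} ≡ 1 mod 3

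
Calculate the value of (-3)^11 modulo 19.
By repeated squaring mod 19: (-3)^{1}≡16, (-3)^{2}≡9, (-3)^{4}≡5, (-3)^{8}≡6. Then (-3)^{11} = (-3)^{8+2+1} ≡ 6 × 9 × 16 ≡ 9 mod 19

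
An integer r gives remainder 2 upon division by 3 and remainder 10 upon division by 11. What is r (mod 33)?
M = 3 × 11 = 33. M₁ = 11, y₁ ≡ 2 (mod 3). M₂ = 3, y₂ ≡ 4 (mod 11). r = 2×11×2 + 10×3×4 ≡ 32 (mod 33)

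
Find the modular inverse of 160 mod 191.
Since 191 is prime, by Fermat 160^(-1) ≡ 160^{189} ≡ 154 (mod 191). Verify: 160 × 154 = 24640 ≡ 1 (mod 191)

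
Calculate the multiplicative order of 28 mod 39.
Powers of 28 mod 39: 28^1≡28, 28^2≡4, 28^3≡34, 28^4≡16, 28^5≡19, 28^6≡25, 28^7≡37, 28^8≡22, 28^9≡31, 28^10≡10, 28^11≡7, 28^12≡1. So the order of 28 is 12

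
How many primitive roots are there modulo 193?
A prime p has φ(p-1) primitive roots; here φ(192) = 64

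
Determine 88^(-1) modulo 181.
Since 181 is prime, by Fermat 88^(-1) ≡ 88^{179} ≡ 72 (mod 181). Verify: 88 × 72 = 6336 ≡ 1 (mod 181)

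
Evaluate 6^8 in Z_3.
By repeated squaring mod 3: 6^{1}≡0, 6^{2}≡0, 6^{4}≡0, 6^{8}≡0. So 6^{8} ≡ 0 mod 3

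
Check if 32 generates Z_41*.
32^{4} ≡ 1 (mod 41) and 4 < 40, so ord_41(32) = 4 ≠ 40 and 32 is not a primitive root.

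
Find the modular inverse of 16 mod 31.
Since 31 is prime, by Fermat 16^(-1) ≡ 16^{29} ≡ 2 (mod 31). Verify: 16 × 2 = 32 ≡ 1 (mod 31)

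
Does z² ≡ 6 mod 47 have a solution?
By Euler's criterion: 6^{23} ≡ 1 mod 47. Since this equals 1, 6 is a QR.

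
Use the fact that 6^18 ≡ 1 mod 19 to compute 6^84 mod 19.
By Fermat: 6^{18} ≡ 1 mod 19. 84 = 4×18 + 12. So 6^{84} ≡ 6^{12} ≡ 7 mod 19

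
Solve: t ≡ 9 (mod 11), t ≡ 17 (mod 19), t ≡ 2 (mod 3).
M = 11 × 19 × 3 = 627. M₁ = 57, y₁ ≡ 6 (mod 11). M₂ = 33, y₂ ≡ 15 (mod 19). M₃ = 209, y₃ ≡ 2 (mod 3). t = 9×57×6 + 17×33×15 + 2×209×2 ≡ 416 (mod 627)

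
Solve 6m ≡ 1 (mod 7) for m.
Since 7 is prime, by Fermat 6^(-1) ≡ 6^{5} ≡ 6 (mod 7). Verify: 6 × 6 = 36 ≡ 1 (mod 7)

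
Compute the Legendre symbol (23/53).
(23/53) = 23^{26} mod 53 = -1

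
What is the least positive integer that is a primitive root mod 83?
g = 2. Powers: [2, 4, 8, 16, 32, 64, 45, 7, 14, ...] generates all 82 non-zero residues.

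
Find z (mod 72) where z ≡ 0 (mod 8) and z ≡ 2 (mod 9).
M = 8 × 9 = 72. M₁ = 9, y₁ ≡ 1 (mod 8). M₂ = 8, y₂ ≡ 8 (mod 9). z = 0×9×1 + 2×8×8 ≡ 56 (mod 72)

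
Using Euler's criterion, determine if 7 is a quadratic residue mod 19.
By Euler's criterion: 7^{9} ≡ 1 mod 19. Since this equals 1, 7 is a QR.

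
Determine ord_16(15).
Powers of 15 mod 16: 15^1≡15, 15^2≡1. So the order of 15 is 2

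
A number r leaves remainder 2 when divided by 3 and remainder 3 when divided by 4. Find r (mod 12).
M = 3 × 4 = 12. M₁ = 4, y₁ ≡ 1 (mod 3). M₂ = 3, y₂ ≡ 3 (mod 4). r = 2×4×1 + 3×3×3 ≡ 11 (mod 12)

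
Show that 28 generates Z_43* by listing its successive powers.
28^1, 28^2, ..., 28^{42} mod 43: [28, 10, 22, 14, 5, 11, 7, 24, 27, 25, 12, 35, 34, 6, 39, 17, 3, 41, 30, 23, 42, 15, 33, 21, 29, 38, 32, 36, 19, 16, 18, 31, 8, 9, 37, 4, 26, 40, 2, 13, 20, 1]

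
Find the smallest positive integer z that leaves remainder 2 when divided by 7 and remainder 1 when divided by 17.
M = 7 × 17 = 119. M₁ = 17, y₁ ≡ 5 (mod 7). M₂ = 7, y₂ ≡ 5 (mod 17). z = 2×17×5 + 1×7×5 ≡ 86 (mod 119)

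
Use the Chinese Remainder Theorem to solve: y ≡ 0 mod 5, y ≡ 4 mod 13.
M = 5 × 13 = 65. M₁ = 13, y₁ ≡ 2 mod 5. M₂ = 5, y₂ ≡ 8 mod 13. y = 0×13×2 + 4×5×8 ≡ 30 mod 65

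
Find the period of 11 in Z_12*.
Powers of 11 mod 12: 11^1≡11, 11^2≡1. Order = 2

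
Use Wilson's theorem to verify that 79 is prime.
(78)! mod 79 = 78. Since this equals -1 (mod 79), Wilson confirms 79 is prime.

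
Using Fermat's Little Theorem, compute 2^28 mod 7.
By Fermat: 2^{6} ≡ 1 mod 7. 28 = 4×6 + 4. So 2^{28} ≡ 2^{4} ≡ 2 mod 7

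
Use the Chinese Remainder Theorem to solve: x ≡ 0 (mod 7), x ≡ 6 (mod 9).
M = 7 × 9 = 63. M₁ = 9, y₁ ≡ 4 (mod 7). M₂ = 7, y₂ ≡ 4 (mod 9). x = 0×9×4 + 6×7×4 ≡ 42 (mod 63)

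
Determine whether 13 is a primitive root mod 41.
ord_41(13) divides 40. For each prime q|40: 13^{20}≡40, 13^{8}≡10, none ≡ 1. So 13 has order 40 and is a primitive root mod 41.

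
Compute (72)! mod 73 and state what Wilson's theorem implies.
(72)! mod 73 = 72. Since this equals -1 (mod 73), Wilson confirms 73 is prime.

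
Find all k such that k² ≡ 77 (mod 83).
The square roots of 77 mod 83 are 49 and 34. Verify: 49² = 2401 ≡ 77 (mod 83)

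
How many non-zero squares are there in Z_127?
Exactly half the non-zero residues mod a prime are QRs: (127-1)/2 = 63.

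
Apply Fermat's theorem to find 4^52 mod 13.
By Fermat: 4^{12} ≡ 1 mod 13. 52 = 4×12 + 4. So 4^{52} ≡ 4^{4} ≡ 9 mod 13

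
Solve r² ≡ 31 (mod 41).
The square roots of 31 mod 41 are 20 and 21. Verify: 20² = 400 ≡ 31 (mod 41)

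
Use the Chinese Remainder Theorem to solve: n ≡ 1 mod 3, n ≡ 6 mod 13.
M = 3 × 13 = 39. M₁ = 13, y₁ ≡ 1 mod 3. M₂ = 3, y₂ ≡ 9 mod 13. n = 1×13×1 + 6×3×9 ≡ 19 mod 39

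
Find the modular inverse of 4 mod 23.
Since 23 is prime, by Fermat 4^(-1) ≡ 4^{21} ≡ 6 (mod 23). Verify: 4 × 6 = 24 ≡ 1 (mod 23)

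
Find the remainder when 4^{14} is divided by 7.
By Fermat: 4^{6} ≡ 1 mod 7. 14 = 2×6 + 2. So 4^{14} ≡ 4^{2} ≡ 2 mod 7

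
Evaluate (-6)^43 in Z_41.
Using Fermat: (-6)^{40} ≡ 1 (mod 41). 43 ≡ 3 (mod 40). So (-6)^{43} ≡ (-6)^{3} ≡ 30 (mod 41)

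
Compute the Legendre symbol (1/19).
(1/19) = 1^{9} mod 19 = 1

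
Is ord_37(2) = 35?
Powers of 2 mod 37: 2^1≡2, 2^2≡4, 2^3≡8, 2^4≡16, 2^5≡32, 2^6≡27, 2^7≡17, 2^8≡34, 2^9≡31, 2^10≡25, 2^11≡13, 2^12≡26, 2^13≡15, 2^14≡30, 2^15≡23, 2^16≡9, 2^17≡18, 2^18≡36, 2^19≡35, 2^20≡33, 2^21≡29, 2^22≡21, 2^23≡5, 2^24≡10, 2^25≡20, 2^26≡3, 2^27≡6, 2^28≡12, 2^29≡24, 2^30≡11, 2^31≡22, 2^32≡7, 2^33≡14, 2^34≡28, 2^35≡19, 2^36≡1. 2^35≡19≢1, so ord ≠ 35. No, the actual order is 36.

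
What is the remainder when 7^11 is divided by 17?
By repeated squaring (mod 17): 7^{1}≡7, 7^{2}≡15, 7^{4}≡4, 7^{8}≡16. Then 7^{11} = 7^{8+2+1} ≡ 16 × 15 × 7 ≡ 14 (mod 17)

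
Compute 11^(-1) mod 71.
Since 71 is prime, by Fermat 11^(-1) ≡ 11^{69} ≡ 13 mod 71. Verify: 11 × 13 = 143 ≡ 1 mod 71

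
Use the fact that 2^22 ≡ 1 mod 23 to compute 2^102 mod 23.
By Fermat: 2^{22} ≡ 1 mod 23. 102 = 4×22 + 14. So 2^{102} ≡ 2^{14} ≡ 8 mod 23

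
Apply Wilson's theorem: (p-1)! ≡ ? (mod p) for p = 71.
By Wilson's theorem, (70)! ≡ -1 ≡ 70 (mod 71)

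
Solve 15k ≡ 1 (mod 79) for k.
Since 79 is prime, by Fermat 15^(-1) ≡ 15^{77} ≡ 58 (mod 79). Verify: 15 × 58 = 870 ≡ 1 (mod 79)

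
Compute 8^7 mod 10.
By repeated squaring (mod 10): 8^{1}≡8, 8^{2}≡4, 8^{4}≡6. Then 8^{7} = 8^{4+2+1} ≡ 6 × 4 × 8 ≡ 2 (mod 10)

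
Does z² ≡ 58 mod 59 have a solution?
By Euler's criterion: 58^{29} ≡ 58 mod 59. Since this equals -1 (≡ 58), 58 is not a QR.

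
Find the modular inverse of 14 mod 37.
Since 37 is prime, by Fermat 14^(-1) ≡ 14^{35} ≡ 8 mod 37. Verify: 14 × 8 = 112 ≡ 1 mod 37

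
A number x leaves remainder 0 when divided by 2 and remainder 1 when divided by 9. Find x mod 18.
M = 2 × 9 = 18. M₁ = 9, y₁ ≡ 1 mod 2. M₂ = 2, y₂ ≡ 5 mod 9. x = 0×9×1 + 1×2×5 ≡ 10 mod 18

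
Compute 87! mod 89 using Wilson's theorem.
(88)! = (87)! × (88) ≡ -1 mod 89. So (87)! ≡ -1 × (88)^(-1) ≡ (-1)×(-1) = 1 mod 89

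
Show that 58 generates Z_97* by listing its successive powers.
58^1, 58^2, ..., 58^{96} mod 97: [58, 66, 45, 88, 60, 85, 80, 81, 42, 11, 56, 47, 10, 95, 78, 62, 7, 18, 74, 24, 34, 32, 13, 75, 82, 3, 77, 4, 38, 70, 83, 61, 46, 49, 29, 33, 71, 44, 30, 91, 40, 89, 21, 54, 28, 72, 5, 96, 39, 31, 52, 9, 37, 12, 17, 16, 55, 86, 41, 50, 87, 2, 19, 35, 90, 79, 23, 73, 63, 65, 84, 22, 15, 94, 20, 93, 59, 27, 14, 36, 51, 48, 68, 64, 26, 53, 67, 6, 57, 8, 76, 43, 69, 25, 92, 1]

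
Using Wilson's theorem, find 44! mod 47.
(46)! = (44)! × (45) × (46) ≡ -1 (mod 47). So (44)! ≡ -1 × [(46)(45)]^(-1) ≡ 23 (mod 47)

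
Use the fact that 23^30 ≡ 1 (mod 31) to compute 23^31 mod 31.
By Fermat: 23^{30} ≡ 1 (mod 31). So 23^{31} = 23^{30} · 23^{1} ≡ 23^{1} ≡ 23 (mod 31)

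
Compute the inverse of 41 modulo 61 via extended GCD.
Extended GCD: 41(3) + 61(-2) = 1. So 41^(-1) ≡ 3 mod 61. Verify: 41 × 3 = 123 ≡ 1 mod 61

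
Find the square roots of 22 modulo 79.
The square roots of 22 mod 79 are 38 and 41. Verify: 38² = 1444 ≡ 22 mod 79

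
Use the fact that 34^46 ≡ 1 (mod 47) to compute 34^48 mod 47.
By Fermat: 34^{46} ≡ 1 (mod 47). So 34^{48} = 34^{46} · 34^{2} ≡ 34^{2} ≡ 28 (mod 47)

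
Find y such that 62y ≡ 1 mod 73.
Since 73 is prime, by Fermat 62^(-1) ≡ 62^{71} ≡ 53 mod 73. Verify: 62 × 53 = 3286 ≡ 1 mod 73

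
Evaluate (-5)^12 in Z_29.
By repeated squaring mod 29: (-5)^{1}≡24, (-5)^{2}≡25, (-5)^{4}≡16, (-5)^{8}≡24. Then (-5)^{12} = (-5)^{8+4} ≡ 24 × 16 ≡ 7 mod 29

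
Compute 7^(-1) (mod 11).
Since 11 is prime, by Fermat 7^(-1) ≡ 7^{9} ≡ 8 (mod 11). Verify: 7 × 8 = 56 ≡ 1 (mod 11)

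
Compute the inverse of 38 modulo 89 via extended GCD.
Extended GCD: 38(-7) + 89(3) = 1. So 38^(-1) ≡ -7 ≡ 82 mod 89. Verify: 38 × 82 = 3116 ≡ 1 mod 89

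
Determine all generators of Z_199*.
There are φ(198) = 60 primitive roots mod 199: {3, 6, 15, 22, 30, 34, 38, 39, 41, 44, 48, 54, 68, 69, 71, 73, 75, 77, 84, 87, 95, 97, 99, 105, 108, 110, 113, 118, 119, 120, 127, 129, 133, 134, 142, 143, 146, 148, 149, 150, 152, 153, 154, 163, 164, 166, 167, 168, 170, 173, 176, 179, 183, 185, 186, 189, 190, 192, 195, 197}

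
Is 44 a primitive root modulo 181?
44^{45} ≡ 1 mod 181 and 45 < 180, so ord_181(44) = 45 ≠ 180 and 44 is not a primitive root.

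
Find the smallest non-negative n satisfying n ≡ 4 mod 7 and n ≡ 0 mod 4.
M = 7 × 4 = 28. M₁ = 4, y₁ ≡ 2 mod 7. M₂ = 7, y₂ ≡ 3 mod 4. n = 4×4×2 + 0×7×3 ≡ 4 mod 28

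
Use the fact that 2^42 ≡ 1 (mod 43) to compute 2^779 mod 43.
By Fermat: 2^{42} ≡ 1 (mod 43). 779 ≡ 23 (mod 42). So 2^{779} ≡ 2^{23} ≡ 39 (mod 43)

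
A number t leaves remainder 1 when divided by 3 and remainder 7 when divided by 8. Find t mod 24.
M = 3 × 8 = 24. M₁ = 8, y₁ ≡ 2 mod 3. M₂ = 3, y₂ ≡ 3 mod 8. t = 1×8×2 + 7×3×3 ≡ 7 mod 24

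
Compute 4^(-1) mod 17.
Since 17 is prime, by Fermat 4^(-1) ≡ 4^{15} ≡ 13 mod 17. Verify: 4 × 13 = 52 ≡ 1 mod 17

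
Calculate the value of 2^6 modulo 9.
By repeated squaring mod 9: 2^{1}≡2, 2^{2}≡4, 2^{4}≡7. Then 2^{6} = 2^{4+2} ≡ 7 × 4 ≡ 1 mod 9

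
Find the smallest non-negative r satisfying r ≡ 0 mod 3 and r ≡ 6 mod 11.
M = 3 × 11 = 33. M₁ = 11, y₁ ≡ 2 mod 3. M₂ = 3, y₂ ≡ 4 mod 11. r = 0×11×2 + 6×3×4 ≡ 6 mod 33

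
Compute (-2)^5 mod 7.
By repeated squaring mod 7: (-2)^{1}≡5, (-2)^{2}≡4, (-2)^{4}≡2. Then (-2)^{5} = (-2)^{4+1} ≡ 2 × 5 ≡ 3 mod 7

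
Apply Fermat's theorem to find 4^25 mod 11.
By Fermat: 4^{10} ≡ 1 mod 11. 25 = 2×10 + 5. So 4^{25} ≡ 4^{5} ≡ 1 mod 11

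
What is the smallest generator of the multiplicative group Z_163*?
g = 2. Powers: [2, 4, 8, 16, 32, 64, 128, 93, 23, 46, ...] generates all 162 non-zero residues.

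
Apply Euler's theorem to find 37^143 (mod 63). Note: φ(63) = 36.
By Euler: 37^{36} ≡ 1 (mod 63) since gcd(37, 63) = 1. 143 = 3×36 + 35. So 37^{143} ≡ 37^{35} ≡ 46 (mod 63)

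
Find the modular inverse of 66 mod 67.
Since 67 is prime, by Fermat 66^(-1) ≡ 66^{65} ≡ 66 (mod 67). Verify: 66 × 66 = 4356 ≡ 1 (mod 67)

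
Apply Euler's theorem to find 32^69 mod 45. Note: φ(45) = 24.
By Euler: 32^{24} ≡ 1 mod 45 since gcd(32, 45) = 1. 69 = 2×24 + 21. So 32^{69} ≡ 32^{21} ≡ 17 mod 45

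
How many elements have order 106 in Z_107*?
A prime p has φ(p-1) primitive roots; here φ(106) = 52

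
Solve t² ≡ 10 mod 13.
The square roots of 10 mod 13 are 7 and 6. Verify: 7² = 49 ≡ 10 mod 13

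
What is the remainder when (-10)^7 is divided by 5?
By repeated squaring (mod 5): (-10)^{1}≡0, (-10)^{2}≡0, (-10)^{4}≡0. Then (-10)^{7} = (-10)^{4+2+1} ≡ 0 × 0 × 0 ≡ 0 (mod 5)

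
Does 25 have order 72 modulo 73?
25^{36} ≡ 1 mod 73 and 36 < 72, so ord_73(25) = 36 ≠ 72 and 25 is not a primitive root.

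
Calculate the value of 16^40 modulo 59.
By repeated squaring (mod 59): 16^{1}≡16, 16^{2}≡20, 16^{4}≡46, 16^{8}≡51, 16^{16}≡5, 16^{32}≡25. Then 16^{40} = 16^{32+8} ≡ 25 × 51 ≡ 36 (mod 59)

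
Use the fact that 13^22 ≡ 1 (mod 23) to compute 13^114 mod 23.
By Fermat: 13^{22} ≡ 1 (mod 23). 114 = 5×22 + 4. So 13^{114} ≡ 13^{4} ≡ 18 (mod 23)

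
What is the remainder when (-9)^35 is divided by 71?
By repeated squaring (mod 71): (-9)^{1}≡62, (-9)^{2}≡10, (-9)^{4}≡29, (-9)^{8}≡60, (-9)^{16}≡50, (-9)^{32}≡15. Then (-9)^{35} = (-9)^{32+2+1} ≡ 15 × 10 × 62 ≡ 70 (mod 71)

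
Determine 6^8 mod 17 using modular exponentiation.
By repeated squaring mod 17: 6^{1}≡6, 6^{2}≡2, 6^{4}≡4, 6^{8}≡16. So 6^{8} ≡ 16 mod 17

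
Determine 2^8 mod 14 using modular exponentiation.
By repeated squaring mod 14: 2^{1}≡2, 2^{2}≡4, 2^{4}≡2, 2^{8}≡4. So 2^{8} ≡ 4 mod 14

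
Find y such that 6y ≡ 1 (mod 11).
Since 11 is prime, by Fermat 6^(-1) ≡ 6^{9} ≡ 2 (mod 11). Verify: 6 × 2 = 12 ≡ 1 (mod 11)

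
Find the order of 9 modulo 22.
Powers of 9 mod 22: 9^1≡9, 9^2≡15, 9^3≡3, 9^4≡5, 9^5≡1. ord_22(9) = 5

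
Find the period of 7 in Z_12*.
Powers of 7 mod 12: 7^1≡7, 7^2≡1. So the order of 7 is 2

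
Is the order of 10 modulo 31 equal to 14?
Powers of 10 mod 31: 10^1≡10, 10^2≡7, 10^3≡8, 10^4≡18, 10^5≡25, 10^6≡2, 10^7≡20, 10^8≡14, 10^9≡16, 10^10≡5, 10^11≡19, 10^12≡4, 10^13≡9, 10^14≡28, 10^15≡1. 10^14≡28≢1, so ord ≠ 14. No, the actual order is 15.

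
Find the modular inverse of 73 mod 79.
Since 79 is prime, by Fermat 73^(-1) ≡ 73^{77} ≡ 13 mod 79. Verify: 73 × 13 = 949 ≡ 1 mod 79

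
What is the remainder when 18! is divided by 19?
By Wilson's theorem, (18)! ≡ -1 ≡ 18 (mod 19)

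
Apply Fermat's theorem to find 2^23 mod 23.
By Fermat: 2^{22} ≡ 1 mod 23. So 2^{23} = 2^{22} · 2^{1} ≡ 2^{1} ≡ 2 mod 23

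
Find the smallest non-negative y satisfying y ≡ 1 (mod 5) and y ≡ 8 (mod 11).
M = 5 × 11 = 55. M₁ = 11, y₁ ≡ 1 (mod 5). M₂ = 5, y₂ ≡ 9 (mod 11). y = 1×11×1 + 8×5×9 ≡ 41 (mod 55)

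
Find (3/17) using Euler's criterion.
(3/17) = 3^{8} mod 17 = -1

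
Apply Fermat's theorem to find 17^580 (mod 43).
By Fermat: 17^{42} ≡ 1 (mod 43). 580 ≡ 34 (mod 42). So 17^{580} ≡ 17^{34} ≡ 13 (mod 43)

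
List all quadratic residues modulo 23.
Squares in Z_23*: {1, 2, 3, 4, 6, 8, 9, 12, 13, 16, 18}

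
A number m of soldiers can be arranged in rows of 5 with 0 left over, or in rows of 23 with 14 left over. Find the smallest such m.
M = 5 × 23 = 115. M₁ = 23, y₁ ≡ 2 mod 5. M₂ = 5, y₂ ≡ 14 mod 23. m = 0×23×2 + 14×5×14 ≡ 60 mod 115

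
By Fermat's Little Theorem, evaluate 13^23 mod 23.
By Fermat: 13^{22} ≡ 1 (mod 23). So 13^{23} = 13^{22} · 13^{1} ≡ 13^{1} ≡ 13 (mod 23)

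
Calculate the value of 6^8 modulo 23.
By repeated squaring mod 23: 6^{1}≡6, 6^{2}≡13, 6^{4}≡8, 6^{8}≡18. So 6^{8} ≡ 18 mod 23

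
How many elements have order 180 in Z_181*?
A prime p has φ(p-1) primitive roots; here φ(180) = 48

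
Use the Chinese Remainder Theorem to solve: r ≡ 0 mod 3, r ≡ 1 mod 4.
M = 3 × 4 = 12. M₁ = 4, y₁ ≡ 1 mod 3. M₂ = 3, y₂ ≡ 3 mod 4. r = 0×4×1 + 1×3×3 ≡ 9 mod 12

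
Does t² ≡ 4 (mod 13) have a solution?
By Euler's criterion: 4^{6} ≡ 1 (mod 13). Since this equals 1, 4 is a QR.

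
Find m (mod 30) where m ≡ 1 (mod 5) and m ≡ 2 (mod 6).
M = 5 × 6 = 30. M₁ = 6, y₁ ≡ 1 (mod 5). M₂ = 5, y₂ ≡ 5 (mod 6). m = 1×6×1 + 2×5×5 ≡ 26 (mod 30)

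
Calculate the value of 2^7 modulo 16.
By repeated squaring mod 16: 2^{1}≡2, 2^{2}≡4, 2^{4}≡0. Then 2^{7} = 2^{4+2+1} ≡ 0 × 4 × 2 ≡ 0 mod 16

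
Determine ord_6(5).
Powers of 5 mod 6: 5^1≡5, 5^2≡1. ord_6(5) = 2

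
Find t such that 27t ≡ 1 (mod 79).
Since 79 is prime, by Fermat 27^(-1) ≡ 27^{77} ≡ 41 (mod 79). Verify: 27 × 41 = 1107 ≡ 1 (mod 79)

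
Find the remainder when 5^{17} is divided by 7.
By Fermat: 5^{6} ≡ 1 mod 7. 17 = 2×6 + 5. So 5^{17} ≡ 5^{5} ≡ 3 mod 7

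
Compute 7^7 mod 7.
By repeated squaring mod 7: 7^{1}≡0, 7^{2}≡0, 7^{4}≡0. Then 7^{7} = 7^{4+2+1} ≡ 0 × 0 × 0 ≡ 0 mod 7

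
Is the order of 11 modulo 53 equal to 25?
Powers of 11 mod 53: 11^1≡11, 11^2≡15, 11^3≡6, 11^4≡13, 11^5≡37, 11^6≡36, 11^7≡25, 11^8≡10, 11^9≡4, 11^10≡44, 11^11≡7, 11^12≡24, 11^13≡52, 11^14≡42, 11^15≡38, 11^16≡47, 11^17≡40, 11^18≡16, 11^19≡17, 11^20≡28, 11^21≡43, 11^22≡49, 11^23≡9, 11^24≡46, 11^25≡29, 11^26≡1. 11^25≡29≢1, so ord ≠ 25. No, the actual order is 26.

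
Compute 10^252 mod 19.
Using Fermat: 10^{18} ≡ 1 mod 19. 252 ≡ 0 mod 18. So 10^{252} ≡ 10^{0} ≡ 1 mod 19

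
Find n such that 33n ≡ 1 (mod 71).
Since 71 is prime, by Fermat 33^(-1) ≡ 33^{69} ≡ 28 (mod 71). Verify: 33 × 28 = 924 ≡ 1 (mod 71)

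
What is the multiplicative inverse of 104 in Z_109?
Since 109 is prime, by Fermat 104^(-1) ≡ 104^{107} ≡ 87 (mod 109). Verify: 104 × 87 = 9048 ≡ 1 (mod 109)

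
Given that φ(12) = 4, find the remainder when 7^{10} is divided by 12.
By Euler: 7^{4} ≡ 1 (mod 12) since gcd(7, 12) = 1. 10 = 2×4 + 2. So 7^{10} ≡ 7^{2} ≡ 1 (mod 12)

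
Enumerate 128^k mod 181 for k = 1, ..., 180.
128^1, 128^2, ..., 128^{180} mod 181: [128, 94, 86, 148, 120, 156, 58, 3, 22, 101, 77, 82, 179, 106, 174, 9, 66, 122, 50, 65, 175, 137, 160, 27, 17, 4, 150, 14, 163, 49, 118, 81, 51, 12, 88, 42, 127, 147, 173, 62, 153, 36, 83, 126, 19, 79, 157, 5, 97, 108, 68, 16, 57, 56, 109, 15, 110, 143, 23, 48, 171, 168, 146, 45, 149, 67, 69, 144, 151, 142, 76, 135, 85, 20, 26, 70, 91, 64, 47, 43, 74, 60, 78, 29, 92, 11, 141, 129, 41, 180, 53, 87, 95, 33, 61, 25, 123, 178, 159, 80, 104, 99, 2, 75, 7, 172, 115, 59, 131, 116, 6, 44, 21, 154, 164, 177, 31, 167, 18, 132, 63, 100, 130, 169, 93, 139, 54, 34, 8, 119, 28, 145, 98, 55, 162, 102, 24, 176, 84, 73, 113, 165, 124, 125, 72, 166, 71, 38, 158, 133, 10, 13, 35, 136, 32, 114, 112, 37, 30, 39, 105, 46, 96, 161, 155, 111, 90, 117, 134, 138, 107, 121, 103, 152, 89, 170, 40, 52, 140, 1]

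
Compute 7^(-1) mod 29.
Since 29 is prime, by Fermat 7^(-1) ≡ 7^{27} ≡ 25 mod 29. Verify: 7 × 25 = 175 ≡ 1 mod 29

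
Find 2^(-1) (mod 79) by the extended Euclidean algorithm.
Extended GCD: 2(-39) + 79(1) = 1. So 2^(-1) ≡ -39 ≡ 40 (mod 79). Verify: 2 × 40 = 80 ≡ 1 (mod 79)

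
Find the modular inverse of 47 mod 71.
Since 71 is prime, by Fermat 47^(-1) ≡ 47^{69} ≡ 68 (mod 71). Verify: 47 × 68 = 3196 ≡ 1 (mod 71)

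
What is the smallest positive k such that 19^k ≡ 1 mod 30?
Powers of 19 mod 30: 19^1≡19, 19^2≡1. Order = 2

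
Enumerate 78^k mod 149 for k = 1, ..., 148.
78^1, 78^2, ..., 78^{148} mod 149: [78, 124, 136, 29, 27, 20, 70, 96, 38, 133, 93, 102, 59, 132, 15, 127, 72, 103, 137, 107, 2, 7, 99, 123, 58, 54, 40, 140, 43, 76, 117, 37, 55, 118, 115, 30, 105, 144, 57, 125, 65, 4, 14, 49, 97, 116, 108, 80, 131, 86, 3, 85, 74, 110, 87, 81, 60, 61, 139, 114, 101, 130, 8, 28, 98, 45, 83, 67, 11, 113, 23, 6, 21, 148, 71, 25, 13, 120, 122, 129, 79, 53, 111, 16, 56, 47, 90, 17, 134, 22, 77, 46, 12, 42, 147, 142, 50, 26, 91, 95, 109, 9, 106, 73, 32, 112, 94, 31, 34, 119, 44, 5, 92, 24, 84, 145, 135, 100, 52, 33, 41, 69, 18, 63, 146, 64, 75, 39, 62, 68, 89, 88, 10, 35, 48, 19, 141, 121, 51, 104, 66, 82, 138, 36, 126, 143, 128, 1]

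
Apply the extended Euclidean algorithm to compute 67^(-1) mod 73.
Extended GCD: 67(12) + 73(-11) = 1. So 67^(-1) ≡ 12 mod 73. Verify: 67 × 12 = 804 ≡ 1 mod 73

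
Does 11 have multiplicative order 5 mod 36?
Powers of 11 mod 36: 11^1≡11, 11^2≡13, 11^3≡35, 11^4≡25, 11^5≡23, 11^6≡1. 11^5≡23≢1, so ord ≠ 5. No, the actual order is 6.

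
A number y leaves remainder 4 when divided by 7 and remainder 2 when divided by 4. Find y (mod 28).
M = 7 × 4 = 28. M₁ = 4, y₁ ≡ 2 (mod 7). M₂ = 7, y₂ ≡ 3 (mod 4). y = 4×4×2 + 2×7×3 ≡ 18 (mod 28)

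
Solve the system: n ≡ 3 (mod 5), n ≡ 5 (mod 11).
M = 5 × 11 = 55. M₁ = 11, y₁ ≡ 1 (mod 5). M₂ = 5, y₂ ≡ 9 (mod 11). n = 3×11×1 + 5×5×9 ≡ 38 (mod 55)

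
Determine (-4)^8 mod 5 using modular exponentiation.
Using Fermat: (-4)^{4} ≡ 1 (mod 5). 8 ≡ 0 (mod 4). So (-4)^{8} ≡ (-4)^{0} ≡ 1 (mod 5)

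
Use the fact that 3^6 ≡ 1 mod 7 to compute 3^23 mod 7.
By Fermat: 3^{6} ≡ 1 mod 7. 23 = 3×6 + 5. So 3^{23} ≡ 3^{5} ≡ 5 mod 7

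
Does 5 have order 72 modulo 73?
ord_73(5) divides 72. For each prime q|72: 5^{36}≡72, 5^{24}≡8, none ≡ 1. So 5 has order 72 and is a primitive root mod 73.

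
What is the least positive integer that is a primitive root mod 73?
g = 5. For each prime q|72: 5^{36}≡72, 5^{24}≡8, none ≡ 1, so ord_73(5) = 72 and 5 is a primitive root.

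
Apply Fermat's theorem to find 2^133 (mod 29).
By Fermat: 2^{28} ≡ 1 (mod 29). 133 = 4×28 + 21. So 2^{133} ≡ 2^{21} ≡ 17 (mod 29)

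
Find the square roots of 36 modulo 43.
The square roots of 36 mod 43 are 6 and 37. Verify: 6² = 36 ≡ 36 mod 43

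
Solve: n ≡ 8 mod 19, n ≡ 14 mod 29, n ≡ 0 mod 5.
M = 19 × 29 × 5 = 2755. M₁ = 145, y₁ ≡ 8 mod 19. M₂ = 95, y₂ ≡ 11 mod 29. M₃ = 551, y₃ ≡ 1 mod 5. n = 8×145×8 + 14×95×11 + 0×551×1 ≡ 1870 mod 2755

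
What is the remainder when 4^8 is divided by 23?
By repeated squaring mod 23: 4^{1}≡4, 4^{2}≡16, 4^{4}≡3, 4^{8}≡9. So 4^{8} ≡ 9 mod 23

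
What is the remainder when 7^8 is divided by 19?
By repeated squaring mod 19: 7^{1}≡7, 7^{2}≡11, 7^{4}≡7, 7^{8}≡11. So 7^{8} ≡ 11 mod 19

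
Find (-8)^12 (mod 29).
By repeated squaring (mod 29): (-8)^{1}≡21, (-8)^{2}≡6, (-8)^{4}≡7, (-8)^{8}≡20. Then (-8)^{12} = (-8)^{8+4} ≡ 20 × 7 ≡ 24 (mod 29)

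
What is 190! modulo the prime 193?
(192)! = (190)! × (191) × (192) ≡ -1 (mod 193). So (190)! ≡ -1 × [(192)(191)]^(-1) ≡ 96 (mod 193)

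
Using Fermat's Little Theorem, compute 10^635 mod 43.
By Fermat: 10^{42} ≡ 1 mod 43. 635 ≡ 5 mod 42. So 10^{635} ≡ 10^{5} ≡ 25 mod 43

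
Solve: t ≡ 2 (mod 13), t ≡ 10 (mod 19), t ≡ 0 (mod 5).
M = 13 × 19 × 5 = 1235. M₁ = 95, y₁ ≡ 10 (mod 13). M₂ = 65, y₂ ≡ 12 (mod 19). M₃ = 247, y₃ ≡ 3 (mod 5). t = 2×95×10 + 10×65×12 + 0×247×3 ≡ 1055 (mod 1235)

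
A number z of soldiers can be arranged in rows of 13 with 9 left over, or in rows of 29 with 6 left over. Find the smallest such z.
M = 13 × 29 = 377. M₁ = 29, y₁ ≡ 9 mod 13. M₂ = 13, y₂ ≡ 9 mod 29. z = 9×29×9 + 6×13×9 ≡ 35 mod 377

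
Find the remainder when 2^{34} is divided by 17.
By Fermat: 2^{16} ≡ 1 (mod 17). 34 = 2×16 + 2. So 2^{34} ≡ 2^{2} ≡ 4 (mod 17)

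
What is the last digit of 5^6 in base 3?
Using Fermat: 5^{2} ≡ 1 mod 3. 6 ≡ 0 mod 2. So 5^{6} ≡ 5^{0} ≡ 1 mod 3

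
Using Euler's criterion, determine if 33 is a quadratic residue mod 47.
By Euler's criterion: 33^{23} ≡ 46 mod 47. Since this equals -1 (≡ 46), 33 is not a QR.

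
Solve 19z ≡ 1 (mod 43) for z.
Since 43 is prime, by Fermat 19^(-1) ≡ 19^{41} ≡ 34 (mod 43). Verify: 19 × 34 = 646 ≡ 1 (mod 43)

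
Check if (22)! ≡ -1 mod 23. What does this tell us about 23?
(22)! mod 23 = 22. Since this equals -1 mod 23, Wilson confirms 23 is prime.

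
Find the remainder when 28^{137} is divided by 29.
By Fermat: 28^{28} ≡ 1 mod 29. 137 = 4×28 + 25. So 28^{137} ≡ 28^{25} ≡ 28 mod 29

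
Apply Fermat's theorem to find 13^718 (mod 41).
By Fermat: 13^{40} ≡ 1 (mod 41). 718 ≡ 38 (mod 40). So 13^{718} ≡ 13^{38} ≡ 33 (mod 41)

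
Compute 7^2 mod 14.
7^{2} = 49 ≡ 7 mod 14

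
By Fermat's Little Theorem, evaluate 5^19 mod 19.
By Fermat: 5^{18} ≡ 1 mod 19. So 5^{19} = 5^{18} · 5^{1} ≡ 5^{1} ≡ 5 mod 19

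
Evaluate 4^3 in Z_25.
4^{3} = 64 ≡ 14 (mod 25)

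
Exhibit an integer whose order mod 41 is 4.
9 has order 4 mod 41 since 9^{4} ≡ 1 mod 41 and no smaller power works.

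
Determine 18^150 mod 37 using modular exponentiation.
Using Fermat: 18^{36} ≡ 1 mod 37. 150 ≡ 6 mod 36. So 18^{150} ≡ 18^{6} ≡ 11 mod 37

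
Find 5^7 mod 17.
By repeated squaring mod 17: 5^{1}≡5, 5^{2}≡8, 5^{4}≡13. Then 5^{7} = 5^{4+2+1} ≡ 13 × 8 × 5 ≡ 10 mod 17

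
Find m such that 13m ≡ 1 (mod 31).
Since 31 is prime, by Fermat 13^(-1) ≡ 13^{29} ≡ 12 (mod 31). Verify: 13 × 12 = 156 ≡ 1 (mod 31)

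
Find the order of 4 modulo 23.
Powers of 4 mod 23: 4^1≡4, 4^2≡16, 4^3≡18, 4^4≡3, 4^5≡12, 4^6≡2, 4^7≡8, 4^8≡9, 4^9≡13, 4^10≡6, 4^11≡1. So the order of 4 is 11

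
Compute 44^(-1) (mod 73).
Since 73 is prime, by Fermat 44^(-1) ≡ 44^{71} ≡ 5 (mod 73). Verify: 44 × 5 = 220 ≡ 1 (mod 73)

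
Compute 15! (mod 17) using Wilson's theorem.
(16)! = (15)! × (16) ≡ -1 (mod 17). So (15)! ≡ -1 × (16)^(-1) ≡ (-1)×(-1) = 1 (mod 17)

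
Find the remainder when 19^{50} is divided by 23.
By Fermat: 19^{22} ≡ 1 (mod 23). 50 = 2×22 + 6. So 19^{50} ≡ 19^{6} ≡ 2 (mod 23)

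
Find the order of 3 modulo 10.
Powers of 3 mod 10: 3^1≡3, 3^2≡9, 3^3≡7, 3^4≡1. Order = 4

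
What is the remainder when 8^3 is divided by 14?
8^{3} = 512 ≡ 8 (mod 14)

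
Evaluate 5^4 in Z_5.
5^{4} = 625 ≡ 0 (mod 5)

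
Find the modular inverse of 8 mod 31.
Since 31 is prime, by Fermat 8^(-1) ≡ 8^{29} ≡ 4 (mod 31). Verify: 8 × 4 = 32 ≡ 1 (mod 31)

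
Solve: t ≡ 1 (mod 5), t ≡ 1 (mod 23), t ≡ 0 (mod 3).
M = 5 × 23 × 3 = 345. M₁ = 69, y₁ ≡ 4 (mod 5). M₂ = 15, y₂ ≡ 20 (mod 23). M₃ = 115, y₃ ≡ 1 (mod 3). t = 1×69×4 + 1×15×20 + 0×115×1 ≡ 231 (mod 345)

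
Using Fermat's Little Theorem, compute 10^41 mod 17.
By Fermat: 10^{16} ≡ 1 (mod 17). 41 = 2×16 + 9. So 10^{41} ≡ 10^{9} ≡ 7 (mod 17)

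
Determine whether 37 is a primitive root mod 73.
37^{9} ≡ 1 mod 73 and 9 < 72, so ord_73(37) = 9 ≠ 72 and 37 is not a primitive root.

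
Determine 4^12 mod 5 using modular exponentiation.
Using Fermat: 4^{4} ≡ 1 (mod 5). 12 ≡ 0 (mod 4). So 4^{12} ≡ 4^{0} ≡ 1 (mod 5)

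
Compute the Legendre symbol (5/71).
(5/71) = 5^{35} mod 71 = 1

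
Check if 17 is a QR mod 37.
By Euler's criterion: 17^{18} ≡ 36 mod 37. Since this equals -1 (≡ 36), 17 is not a QR.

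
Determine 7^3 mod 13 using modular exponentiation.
7^{3} = 343 ≡ 5 (mod 13)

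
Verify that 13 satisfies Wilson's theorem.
(12)! mod 13 = 12. Since this equals -1 mod 13, Wilson confirms 13 is prime.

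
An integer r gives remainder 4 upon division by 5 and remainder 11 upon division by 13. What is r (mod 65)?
M = 5 × 13 = 65. M₁ = 13, y₁ ≡ 2 (mod 5). M₂ = 5, y₂ ≡ 8 (mod 13). r = 4×13×2 + 11×5×8 ≡ 24 (mod 65)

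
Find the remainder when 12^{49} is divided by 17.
By Fermat: 12^{16} ≡ 1 (mod 17). 49 = 3×16 + 1. So 12^{49} ≡ 12^{1} ≡ 12 (mod 17)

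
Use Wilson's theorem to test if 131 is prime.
(130)! mod 131 = 130. Since 130 ≡ -1 mod 131, 131 is prime.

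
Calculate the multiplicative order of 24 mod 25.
Powers of 24 mod 25: 24^1≡24, 24^2≡1. So the order of 24 is 2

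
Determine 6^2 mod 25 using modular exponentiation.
6^{2} = 36 ≡ 11 (mod 25)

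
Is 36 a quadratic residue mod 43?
By Euler's criterion: 36^{21} ≡ 1 mod 43. Since this equals 1, 36 is a QR.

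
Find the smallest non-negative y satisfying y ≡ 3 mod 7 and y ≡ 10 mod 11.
M = 7 × 11 = 77. M₁ = 11, y₁ ≡ 2 mod 7. M₂ = 7, y₂ ≡ 8 mod 11. y = 3×11×2 + 10×7×8 ≡ 10 mod 77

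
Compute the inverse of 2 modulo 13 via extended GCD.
Extended GCD: 2(-6) + 13(1) = 1. So 2^(-1) ≡ -6 ≡ 7 mod 13. Verify: 2 × 7 = 14 ≡ 1 mod 13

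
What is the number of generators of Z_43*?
A prime p has φ(p-1) primitive roots; here φ(42) = 12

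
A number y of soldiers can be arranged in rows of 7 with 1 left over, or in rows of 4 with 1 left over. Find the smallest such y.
M = 7 × 4 = 28. M₁ = 4, y₁ ≡ 2 mod 7. M₂ = 7, y₂ ≡ 3 mod 4. y = 1×4×2 + 1×7×3 ≡ 1 mod 28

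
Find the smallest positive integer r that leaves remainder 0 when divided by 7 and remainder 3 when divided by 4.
M = 7 × 4 = 28. M₁ = 4, y₁ ≡ 2 (mod 7). M₂ = 7, y₂ ≡ 3 (mod 4). r = 0×4×2 + 3×7×3 ≡ 7 (mod 28)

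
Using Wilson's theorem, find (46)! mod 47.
By Wilson's theorem, (46)! ≡ -1 ≡ 46 mod 47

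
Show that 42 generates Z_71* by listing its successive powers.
42^1, 42^2, ..., 42^{70} mod 71: [42, 60, 35, 50, 41, 18, 46, 15, 62, 48, 28, 40, 47, 57, 51, 12, 7, 10, 65, 32, 66, 3, 55, 38, 34, 8, 52, 54, 67, 45, 44, 2, 13, 49, 70, 29, 11, 36, 21, 30, 53, 25, 56, 9, 23, 43, 31, 24, 14, 20, 59, 64, 61, 6, 39, 5, 68, 16, 33, 37, 63, 19, 17, 4, 26, 27, 69, 58, 22, 1]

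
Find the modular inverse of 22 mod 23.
Since 23 is prime, by Fermat 22^(-1) ≡ 22^{21} ≡ 22 mod 23. Verify: 22 × 22 = 484 ≡ 1 mod 23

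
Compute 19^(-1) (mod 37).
Since 37 is prime, by Fermat 19^(-1) ≡ 19^{35} ≡ 2 (mod 37). Verify: 19 × 2 = 38 ≡ 1 (mod 37)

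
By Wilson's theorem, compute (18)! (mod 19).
By Wilson's theorem, (18)! ≡ -1 ≡ 18 (mod 19)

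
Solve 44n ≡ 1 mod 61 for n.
Since 61 is prime, by Fermat 44^(-1) ≡ 44^{59} ≡ 43 mod 61. Verify: 44 × 43 = 1892 ≡ 1 mod 61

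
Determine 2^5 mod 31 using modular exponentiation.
By repeated squaring mod 31: 2^{1}≡2, 2^{2}≡4, 2^{4}≡16. Then 2^{5} = 2^{4+1} ≡ 16 × 2 ≡ 1 mod 31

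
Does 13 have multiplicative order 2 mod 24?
Powers of 13 mod 24: 13^1≡13, 13^2≡1. First k with 13^k≡1 is k=2. Yes, ord_24(13) = 2.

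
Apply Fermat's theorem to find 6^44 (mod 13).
By Fermat: 6^{12} ≡ 1 (mod 13). 44 = 3×12 + 8. So 6^{44} ≡ 6^{8} ≡ 3 (mod 13)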